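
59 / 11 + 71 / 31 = 2610/341 = 7.65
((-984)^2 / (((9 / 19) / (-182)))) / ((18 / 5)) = -930063680/9 = -103340408.89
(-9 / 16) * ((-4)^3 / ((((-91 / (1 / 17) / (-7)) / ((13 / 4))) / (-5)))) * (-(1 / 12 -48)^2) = 1653125/272 = 6077.67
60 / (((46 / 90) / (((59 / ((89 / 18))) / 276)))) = 238950/47081 = 5.08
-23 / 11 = -2.09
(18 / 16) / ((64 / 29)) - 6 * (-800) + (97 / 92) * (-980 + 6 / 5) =221890111/58880 = 3768.51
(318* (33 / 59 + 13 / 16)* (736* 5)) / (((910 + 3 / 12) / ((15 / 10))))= 568297800/214819 = 2645.47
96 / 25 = 3.84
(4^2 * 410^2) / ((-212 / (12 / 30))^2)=26896/2809 = 9.57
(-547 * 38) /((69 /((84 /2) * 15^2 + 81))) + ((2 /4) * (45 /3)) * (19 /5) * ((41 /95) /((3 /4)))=-330183724/115 = -2871162.82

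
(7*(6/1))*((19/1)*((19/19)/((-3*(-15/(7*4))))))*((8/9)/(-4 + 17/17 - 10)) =-59584/1755 = -33.95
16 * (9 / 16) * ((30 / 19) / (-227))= -270/4313 = -0.06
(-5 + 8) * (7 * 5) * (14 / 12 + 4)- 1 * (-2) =544.50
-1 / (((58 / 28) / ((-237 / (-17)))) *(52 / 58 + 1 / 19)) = -63042/8891 = -7.09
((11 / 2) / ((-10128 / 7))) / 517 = -7/952032 = 0.00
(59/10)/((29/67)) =3953/290 = 13.63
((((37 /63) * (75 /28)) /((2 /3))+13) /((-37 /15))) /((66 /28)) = -30105/11396 = -2.64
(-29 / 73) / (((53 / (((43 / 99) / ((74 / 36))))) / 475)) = -1184650/1574683 = -0.75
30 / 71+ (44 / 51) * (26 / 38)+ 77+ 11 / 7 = 38327224/481593 = 79.58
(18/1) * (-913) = -16434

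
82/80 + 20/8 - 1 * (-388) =15661/40 = 391.52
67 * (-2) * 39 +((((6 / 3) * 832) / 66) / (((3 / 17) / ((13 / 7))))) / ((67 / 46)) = -234190294/46431 = -5043.83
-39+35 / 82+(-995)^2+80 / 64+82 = 162371427/164 = 990069.68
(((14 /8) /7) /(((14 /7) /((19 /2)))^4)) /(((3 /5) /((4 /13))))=651605/9984 = 65.26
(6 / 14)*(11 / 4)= 33/28 = 1.18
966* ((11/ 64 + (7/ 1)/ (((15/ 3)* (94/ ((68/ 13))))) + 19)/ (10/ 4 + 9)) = 79038057/48880 = 1616.98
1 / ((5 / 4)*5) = 4/25 = 0.16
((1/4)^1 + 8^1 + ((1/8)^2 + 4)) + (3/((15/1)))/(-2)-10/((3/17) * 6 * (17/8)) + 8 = 45277/2880 = 15.72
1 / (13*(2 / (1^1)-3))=-1/13 = -0.08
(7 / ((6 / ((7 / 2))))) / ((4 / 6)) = 49/8 = 6.12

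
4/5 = 0.80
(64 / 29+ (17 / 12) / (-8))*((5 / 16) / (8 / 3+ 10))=28255/564224 = 0.05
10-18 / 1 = -8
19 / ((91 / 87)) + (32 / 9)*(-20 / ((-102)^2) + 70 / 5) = 144718085/2130219 = 67.94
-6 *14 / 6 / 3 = -14/3 = -4.67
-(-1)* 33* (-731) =-24123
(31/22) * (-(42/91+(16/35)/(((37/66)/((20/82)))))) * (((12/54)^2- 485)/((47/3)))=560700565/19464627 = 28.81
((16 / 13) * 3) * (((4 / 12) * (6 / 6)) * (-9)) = -144/13 = -11.08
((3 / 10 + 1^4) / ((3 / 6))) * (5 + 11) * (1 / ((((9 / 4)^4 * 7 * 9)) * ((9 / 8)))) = 425984/18600435 = 0.02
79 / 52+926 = 48231/52 = 927.52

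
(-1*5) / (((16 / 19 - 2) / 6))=285/11 = 25.91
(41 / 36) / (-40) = -41/1440 = -0.03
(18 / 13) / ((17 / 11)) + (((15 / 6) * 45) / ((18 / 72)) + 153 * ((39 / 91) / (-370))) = 257986881/572390 = 450.72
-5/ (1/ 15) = -75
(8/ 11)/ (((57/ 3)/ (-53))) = -424/209 = -2.03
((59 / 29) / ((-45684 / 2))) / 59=-1/662418 = 0.00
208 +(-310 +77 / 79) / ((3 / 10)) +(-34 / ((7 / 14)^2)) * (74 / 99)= -7224578/7821 = -923.74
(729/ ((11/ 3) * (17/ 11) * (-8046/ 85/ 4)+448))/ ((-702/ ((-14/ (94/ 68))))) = 64260/1917929 = 0.03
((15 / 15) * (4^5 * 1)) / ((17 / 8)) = 481.88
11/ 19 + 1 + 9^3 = 13881/19 = 730.58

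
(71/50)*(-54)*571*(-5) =1094607/5 = 218921.40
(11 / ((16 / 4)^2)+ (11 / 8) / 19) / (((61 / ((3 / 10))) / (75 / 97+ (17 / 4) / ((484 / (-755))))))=-13857417/633166336 = -0.02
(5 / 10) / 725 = 1/1450 = 0.00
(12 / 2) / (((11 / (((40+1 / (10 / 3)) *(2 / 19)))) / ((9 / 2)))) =10881/1045 = 10.41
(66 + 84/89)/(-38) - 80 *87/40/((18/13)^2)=-8448457/91314 = -92.52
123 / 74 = 1.66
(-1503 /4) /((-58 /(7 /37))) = 10521/8584 = 1.23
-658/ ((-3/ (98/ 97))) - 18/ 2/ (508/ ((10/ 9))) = 16377481/73914 = 221.57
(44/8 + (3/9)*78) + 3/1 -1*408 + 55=-637/2 = -318.50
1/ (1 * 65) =1/65 = 0.02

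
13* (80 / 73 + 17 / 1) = 17173/73 = 235.25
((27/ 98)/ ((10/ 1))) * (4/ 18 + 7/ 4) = 213/3920 = 0.05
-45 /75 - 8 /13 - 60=-3979/65 = -61.22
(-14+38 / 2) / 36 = 0.14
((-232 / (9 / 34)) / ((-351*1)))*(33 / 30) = 43384/15795 = 2.75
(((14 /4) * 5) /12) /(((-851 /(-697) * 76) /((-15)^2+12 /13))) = 23882705/6726304 = 3.55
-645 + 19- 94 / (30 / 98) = -933.07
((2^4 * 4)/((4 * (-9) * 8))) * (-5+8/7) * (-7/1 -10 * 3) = -222/7 = -31.71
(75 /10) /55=3/22 = 0.14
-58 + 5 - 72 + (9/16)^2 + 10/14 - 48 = -308169/1792 = -171.97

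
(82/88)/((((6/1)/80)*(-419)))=-410/13827 = -0.03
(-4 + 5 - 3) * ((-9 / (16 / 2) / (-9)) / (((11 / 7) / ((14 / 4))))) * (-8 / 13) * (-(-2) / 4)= 49/286 = 0.17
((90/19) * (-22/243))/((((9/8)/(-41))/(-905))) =-65304800/4617 = -14144.42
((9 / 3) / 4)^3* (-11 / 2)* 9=-2673/128 = -20.88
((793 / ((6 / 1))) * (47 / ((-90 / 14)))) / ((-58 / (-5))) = -260897/3132 = -83.30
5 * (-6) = -30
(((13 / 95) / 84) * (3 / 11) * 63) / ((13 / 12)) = 27/1045 = 0.03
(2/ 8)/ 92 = 1/368 = 0.00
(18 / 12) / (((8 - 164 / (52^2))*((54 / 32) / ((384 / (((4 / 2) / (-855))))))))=-32880640/1789 = -18379.34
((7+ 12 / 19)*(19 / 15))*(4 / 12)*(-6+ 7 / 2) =-145/18 = -8.06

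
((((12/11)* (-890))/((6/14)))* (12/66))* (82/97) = -4086880/11737 = -348.20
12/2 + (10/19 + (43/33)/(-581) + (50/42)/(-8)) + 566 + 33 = 588080903/971432 = 605.38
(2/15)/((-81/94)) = -188/1215 = -0.15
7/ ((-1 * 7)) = -1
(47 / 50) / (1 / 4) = 94/25 = 3.76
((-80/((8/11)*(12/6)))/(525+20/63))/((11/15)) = -945/6619 = -0.14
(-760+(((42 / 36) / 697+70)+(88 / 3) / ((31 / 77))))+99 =-67172461/129642 = -518.14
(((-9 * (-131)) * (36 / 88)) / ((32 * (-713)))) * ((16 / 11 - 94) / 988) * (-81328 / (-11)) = 91816983/6271672 = 14.64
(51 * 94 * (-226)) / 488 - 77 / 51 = -13823305/6222 = -2221.68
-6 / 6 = -1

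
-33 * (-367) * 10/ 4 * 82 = 2482755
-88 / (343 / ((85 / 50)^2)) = -6358/8575 = -0.74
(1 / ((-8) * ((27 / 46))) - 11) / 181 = -1211/19548 = -0.06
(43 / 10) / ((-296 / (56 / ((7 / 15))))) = -129/74 = -1.74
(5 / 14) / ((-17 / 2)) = -5/119 = -0.04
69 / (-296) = -69/296 = -0.23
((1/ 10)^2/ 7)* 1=1/700 = 0.00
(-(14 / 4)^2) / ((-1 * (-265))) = -49/1060 = -0.05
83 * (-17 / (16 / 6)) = -4233/8 = -529.12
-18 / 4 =-9/2 = -4.50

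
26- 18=8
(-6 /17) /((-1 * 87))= 2/493 = 0.00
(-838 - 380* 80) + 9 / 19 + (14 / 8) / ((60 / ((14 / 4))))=-284885309/9120 = -31237.42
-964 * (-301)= 290164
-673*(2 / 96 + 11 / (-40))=41053/240 = 171.05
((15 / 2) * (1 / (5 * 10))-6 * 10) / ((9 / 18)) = -1197/10 = -119.70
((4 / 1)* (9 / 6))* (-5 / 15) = -2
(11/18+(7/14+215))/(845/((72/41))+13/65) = 0.45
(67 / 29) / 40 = 67/1160 = 0.06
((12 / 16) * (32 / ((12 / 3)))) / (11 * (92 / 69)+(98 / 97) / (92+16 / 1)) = 31428/76873 = 0.41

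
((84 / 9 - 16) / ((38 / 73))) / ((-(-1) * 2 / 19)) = -365/3 = -121.67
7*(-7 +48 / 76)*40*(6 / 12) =-891.58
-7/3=-2.33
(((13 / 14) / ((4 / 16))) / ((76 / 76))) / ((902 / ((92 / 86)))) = 598/135751 = 0.00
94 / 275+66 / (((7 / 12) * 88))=3133/1925 = 1.63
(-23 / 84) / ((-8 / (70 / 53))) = 115/2544 = 0.05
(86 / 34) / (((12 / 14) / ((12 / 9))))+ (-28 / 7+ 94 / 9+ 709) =110065/153 = 719.38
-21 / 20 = -1.05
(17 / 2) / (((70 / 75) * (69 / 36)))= 765/161 = 4.75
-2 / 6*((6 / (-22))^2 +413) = -49982/363 = -137.69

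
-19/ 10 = -1.90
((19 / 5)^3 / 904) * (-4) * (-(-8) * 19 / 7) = -521284/98875 = -5.27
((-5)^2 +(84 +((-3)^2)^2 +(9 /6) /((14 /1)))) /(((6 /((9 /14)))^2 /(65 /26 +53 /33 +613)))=1346.74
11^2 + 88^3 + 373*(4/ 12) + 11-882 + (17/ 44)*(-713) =89835353/132 = 680570.86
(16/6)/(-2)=-4/3 = -1.33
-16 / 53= -0.30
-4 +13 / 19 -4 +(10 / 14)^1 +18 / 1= 1516/133 = 11.40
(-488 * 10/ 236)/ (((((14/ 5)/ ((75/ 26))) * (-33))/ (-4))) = -152500/59059 = -2.58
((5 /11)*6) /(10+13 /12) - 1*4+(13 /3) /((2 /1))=-13933/8778 = -1.59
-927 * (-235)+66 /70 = 217845.94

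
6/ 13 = 0.46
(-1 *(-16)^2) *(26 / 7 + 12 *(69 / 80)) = -126016/35 = -3600.46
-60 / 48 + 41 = 159/4 = 39.75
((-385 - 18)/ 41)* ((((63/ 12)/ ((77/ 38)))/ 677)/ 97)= -22971/59233438 = 0.00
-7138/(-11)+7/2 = 14353/22 = 652.41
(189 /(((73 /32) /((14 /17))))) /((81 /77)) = 64.86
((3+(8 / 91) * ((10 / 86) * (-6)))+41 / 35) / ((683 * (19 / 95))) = 80414/2672579 = 0.03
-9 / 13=-0.69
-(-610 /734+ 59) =-21348/367 = -58.17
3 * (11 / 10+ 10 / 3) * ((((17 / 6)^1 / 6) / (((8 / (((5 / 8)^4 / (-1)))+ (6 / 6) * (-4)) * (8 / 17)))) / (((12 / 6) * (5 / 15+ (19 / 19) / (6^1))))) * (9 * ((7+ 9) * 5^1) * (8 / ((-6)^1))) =24023125/105804 = 227.05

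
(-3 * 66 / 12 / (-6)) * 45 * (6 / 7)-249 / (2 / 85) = -73335/7 = -10476.43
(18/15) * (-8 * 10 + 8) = -432/5 = -86.40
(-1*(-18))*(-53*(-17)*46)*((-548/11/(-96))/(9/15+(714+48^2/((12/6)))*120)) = 835015/482966 = 1.73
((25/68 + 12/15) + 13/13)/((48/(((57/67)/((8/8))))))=0.04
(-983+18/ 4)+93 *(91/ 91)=-1771/2 = -885.50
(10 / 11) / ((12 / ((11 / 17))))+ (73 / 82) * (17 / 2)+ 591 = 5006825/8364 = 598.62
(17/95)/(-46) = -17/4370 = 0.00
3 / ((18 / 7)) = 7/6 = 1.17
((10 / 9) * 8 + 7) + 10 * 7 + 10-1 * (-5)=908/9 = 100.89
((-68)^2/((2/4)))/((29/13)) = 4145.66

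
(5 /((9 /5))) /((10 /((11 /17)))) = 55/306 = 0.18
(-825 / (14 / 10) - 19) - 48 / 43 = -183430/301 = -609.40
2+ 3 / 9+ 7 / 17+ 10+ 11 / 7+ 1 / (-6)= 10103/714 = 14.15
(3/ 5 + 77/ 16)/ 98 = 433/7840 = 0.06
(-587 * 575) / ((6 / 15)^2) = -2109531.25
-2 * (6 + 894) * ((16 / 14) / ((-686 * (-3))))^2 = -3200/5764801 = 0.00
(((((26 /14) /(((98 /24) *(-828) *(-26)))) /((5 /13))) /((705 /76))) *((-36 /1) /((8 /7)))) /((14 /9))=-2223/18539150 = 0.00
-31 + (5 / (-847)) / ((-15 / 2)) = -78769/2541 = -31.00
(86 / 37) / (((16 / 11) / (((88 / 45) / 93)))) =5203/154845 = 0.03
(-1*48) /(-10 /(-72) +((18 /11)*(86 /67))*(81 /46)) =-29291328/2341739 = -12.51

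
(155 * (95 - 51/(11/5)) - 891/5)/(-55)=-602449/3025 = -199.16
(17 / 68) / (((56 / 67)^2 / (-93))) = -417477/12544 = -33.28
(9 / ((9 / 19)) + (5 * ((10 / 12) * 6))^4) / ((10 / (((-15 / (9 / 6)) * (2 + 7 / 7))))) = -1171932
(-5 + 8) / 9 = 1/3 = 0.33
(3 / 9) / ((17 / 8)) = 8/51 = 0.16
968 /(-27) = -968/27 = -35.85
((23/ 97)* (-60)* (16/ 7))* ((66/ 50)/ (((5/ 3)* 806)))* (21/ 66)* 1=-9936/977275 = -0.01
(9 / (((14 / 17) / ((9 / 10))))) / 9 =153/140 = 1.09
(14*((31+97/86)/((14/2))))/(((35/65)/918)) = 32973642/301 = 109546.98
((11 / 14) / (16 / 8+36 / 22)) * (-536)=-8107/70 = -115.81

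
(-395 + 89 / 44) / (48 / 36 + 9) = -51873/1364 = -38.03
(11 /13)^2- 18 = -2921/169 = -17.28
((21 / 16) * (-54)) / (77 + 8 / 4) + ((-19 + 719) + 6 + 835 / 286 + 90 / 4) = 66021695/90376 = 730.52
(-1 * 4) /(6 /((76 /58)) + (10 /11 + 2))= -836/1565 = -0.53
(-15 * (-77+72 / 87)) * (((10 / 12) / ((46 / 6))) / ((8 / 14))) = 1159725/5336 = 217.34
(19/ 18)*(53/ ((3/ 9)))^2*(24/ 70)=320226/35 = 9149.31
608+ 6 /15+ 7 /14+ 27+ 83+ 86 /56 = 100861/140 = 720.44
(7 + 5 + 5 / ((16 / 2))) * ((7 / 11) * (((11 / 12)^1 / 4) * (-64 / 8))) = -707/48 = -14.73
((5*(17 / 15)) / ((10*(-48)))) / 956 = -17/1376640 = 0.00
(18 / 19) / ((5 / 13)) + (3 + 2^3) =1279/95 = 13.46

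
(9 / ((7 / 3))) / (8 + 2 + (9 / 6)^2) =108/343 = 0.31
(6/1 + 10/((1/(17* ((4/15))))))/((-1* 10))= -77/15 = -5.13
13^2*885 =149565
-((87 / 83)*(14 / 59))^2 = -1483524/23980609 = -0.06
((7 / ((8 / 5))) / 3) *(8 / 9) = 35/27 = 1.30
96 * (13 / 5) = 1248/5 = 249.60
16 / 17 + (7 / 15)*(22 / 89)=23978/22695 = 1.06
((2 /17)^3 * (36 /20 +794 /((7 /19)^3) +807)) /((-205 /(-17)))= 228938576/101605175 = 2.25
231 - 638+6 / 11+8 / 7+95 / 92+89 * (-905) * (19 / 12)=-679712611/5313 = -127933.86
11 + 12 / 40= 113/10 = 11.30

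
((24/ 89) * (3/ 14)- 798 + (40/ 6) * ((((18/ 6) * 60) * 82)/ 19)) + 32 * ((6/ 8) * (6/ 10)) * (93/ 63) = 260547894/59185 = 4402.26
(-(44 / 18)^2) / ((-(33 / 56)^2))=12544/729 = 17.21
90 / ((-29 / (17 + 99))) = -360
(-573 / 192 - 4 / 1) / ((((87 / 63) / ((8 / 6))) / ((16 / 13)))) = -3129/377 = -8.30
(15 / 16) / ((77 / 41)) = 615/1232 = 0.50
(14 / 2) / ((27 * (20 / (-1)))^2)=7/291600 = 0.00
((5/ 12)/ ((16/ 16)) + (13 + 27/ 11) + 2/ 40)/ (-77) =-2627/12705 = -0.21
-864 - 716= -1580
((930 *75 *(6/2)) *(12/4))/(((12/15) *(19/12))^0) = 627750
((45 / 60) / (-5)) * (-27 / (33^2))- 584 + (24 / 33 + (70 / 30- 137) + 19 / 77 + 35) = -34694251/50820 = -682.69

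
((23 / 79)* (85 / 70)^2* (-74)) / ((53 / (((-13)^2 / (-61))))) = 41563691/25029886 = 1.66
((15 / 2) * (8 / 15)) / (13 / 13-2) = -4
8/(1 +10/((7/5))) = 56/57 = 0.98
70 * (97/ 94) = 72.23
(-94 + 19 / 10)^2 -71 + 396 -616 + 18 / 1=820941/100 = 8209.41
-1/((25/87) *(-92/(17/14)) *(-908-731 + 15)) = -51/1803200 = 0.00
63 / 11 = 5.73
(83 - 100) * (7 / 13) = -119/13 = -9.15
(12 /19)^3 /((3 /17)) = 9792/6859 = 1.43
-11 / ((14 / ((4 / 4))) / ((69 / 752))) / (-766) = 759/8064448 = 0.00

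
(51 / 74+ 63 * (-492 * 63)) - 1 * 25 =-144505151/74 = -1952772.31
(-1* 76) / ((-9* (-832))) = -19/1872 = -0.01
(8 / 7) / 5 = 8/35 = 0.23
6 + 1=7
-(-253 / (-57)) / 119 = -253/6783 = -0.04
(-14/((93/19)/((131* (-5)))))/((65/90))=2594.00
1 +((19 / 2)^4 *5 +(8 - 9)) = 40725.31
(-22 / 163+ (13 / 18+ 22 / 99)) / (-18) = -2375/52812 = -0.04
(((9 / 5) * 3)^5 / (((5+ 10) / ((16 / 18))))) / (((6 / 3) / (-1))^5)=-531441/62500 = -8.50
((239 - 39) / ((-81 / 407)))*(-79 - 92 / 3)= 26780600/243 = 110208.23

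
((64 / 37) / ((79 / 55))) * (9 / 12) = 2640/2923 = 0.90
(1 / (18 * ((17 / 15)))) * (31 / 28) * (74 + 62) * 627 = 32395/7 = 4627.86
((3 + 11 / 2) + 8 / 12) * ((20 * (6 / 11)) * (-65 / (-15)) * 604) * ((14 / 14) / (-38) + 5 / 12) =17470700/171 = 102167.84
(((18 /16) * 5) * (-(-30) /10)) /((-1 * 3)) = -45/8 = -5.62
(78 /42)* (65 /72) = 845/504 = 1.68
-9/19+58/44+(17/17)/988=9189/10868 = 0.85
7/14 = 1/2 = 0.50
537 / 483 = 179/161 = 1.11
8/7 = 1.14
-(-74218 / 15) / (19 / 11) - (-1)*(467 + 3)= 950348/285 = 3334.55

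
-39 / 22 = -1.77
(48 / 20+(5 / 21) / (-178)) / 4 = 44831/74760 = 0.60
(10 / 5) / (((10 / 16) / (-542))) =-8672/5 = -1734.40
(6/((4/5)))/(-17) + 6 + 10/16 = 841/136 = 6.18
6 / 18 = 1/3 = 0.33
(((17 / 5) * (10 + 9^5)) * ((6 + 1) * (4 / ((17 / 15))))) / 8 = 1240239/2 = 620119.50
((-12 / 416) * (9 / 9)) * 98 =-147/52 = -2.83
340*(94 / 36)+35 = 8305/9 = 922.78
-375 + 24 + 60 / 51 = -5947/17 = -349.82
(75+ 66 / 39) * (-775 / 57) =-1042.75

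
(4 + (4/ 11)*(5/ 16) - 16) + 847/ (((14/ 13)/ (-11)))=-381189/44 = -8663.39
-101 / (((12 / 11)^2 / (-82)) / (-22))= -5511671/36 = -153101.97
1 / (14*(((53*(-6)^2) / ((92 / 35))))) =23/233730 = 0.00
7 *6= 42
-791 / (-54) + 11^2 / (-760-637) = 99863/6858 = 14.56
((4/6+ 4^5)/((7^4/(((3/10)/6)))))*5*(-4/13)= -3074/93639 = -0.03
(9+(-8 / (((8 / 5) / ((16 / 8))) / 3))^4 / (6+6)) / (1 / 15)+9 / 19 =19240074/19 = 1012635.47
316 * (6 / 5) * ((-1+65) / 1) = 121344/5 = 24268.80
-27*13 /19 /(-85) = 0.22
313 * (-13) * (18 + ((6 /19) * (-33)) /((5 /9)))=292968/95 = 3083.87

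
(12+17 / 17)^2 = 169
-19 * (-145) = 2755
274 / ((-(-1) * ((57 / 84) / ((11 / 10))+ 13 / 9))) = 379764/2857 = 132.92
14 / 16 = 7/8 = 0.88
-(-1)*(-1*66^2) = -4356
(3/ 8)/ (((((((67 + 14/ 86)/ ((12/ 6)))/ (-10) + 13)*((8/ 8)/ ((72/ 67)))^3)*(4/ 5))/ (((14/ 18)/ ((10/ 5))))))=4876200/207827233 = 0.02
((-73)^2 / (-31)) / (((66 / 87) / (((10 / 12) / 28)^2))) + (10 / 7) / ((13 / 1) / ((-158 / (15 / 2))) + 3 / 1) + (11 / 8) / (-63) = 202365377/536826752 = 0.38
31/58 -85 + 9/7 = -33771/406 = -83.18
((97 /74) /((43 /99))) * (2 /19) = 9603/30229 = 0.32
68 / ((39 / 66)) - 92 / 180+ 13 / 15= 67528/585 = 115.43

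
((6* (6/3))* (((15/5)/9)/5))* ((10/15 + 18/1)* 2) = 448/15 = 29.87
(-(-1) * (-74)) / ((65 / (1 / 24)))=-37/780 = -0.05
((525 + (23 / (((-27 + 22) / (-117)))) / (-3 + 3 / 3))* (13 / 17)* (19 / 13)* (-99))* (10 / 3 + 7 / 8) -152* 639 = -294147873/1360 = -216285.20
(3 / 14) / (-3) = -0.07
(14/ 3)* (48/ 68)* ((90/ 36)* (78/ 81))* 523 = 1903720/459 = 4147.54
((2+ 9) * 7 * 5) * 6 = 2310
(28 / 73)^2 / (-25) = -784/133225 = -0.01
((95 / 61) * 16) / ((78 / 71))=22.68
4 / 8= 1/2 = 0.50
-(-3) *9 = 27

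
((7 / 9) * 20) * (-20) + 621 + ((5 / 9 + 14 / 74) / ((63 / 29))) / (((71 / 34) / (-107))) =435417793/1489509 = 292.32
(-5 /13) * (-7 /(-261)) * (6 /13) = -70/14703 = 0.00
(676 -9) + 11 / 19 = 12684/19 = 667.58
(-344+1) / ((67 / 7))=-2401/67 = -35.84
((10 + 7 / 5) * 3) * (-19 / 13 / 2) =-3249/130 = -24.99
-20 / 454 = -10/227 = -0.04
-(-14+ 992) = -978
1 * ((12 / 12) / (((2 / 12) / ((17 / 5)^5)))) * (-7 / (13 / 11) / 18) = -109328989/121875 = -897.06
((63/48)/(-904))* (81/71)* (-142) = 1701/7232 = 0.24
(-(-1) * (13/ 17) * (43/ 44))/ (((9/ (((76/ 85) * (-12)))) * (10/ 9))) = -63726/79475 = -0.80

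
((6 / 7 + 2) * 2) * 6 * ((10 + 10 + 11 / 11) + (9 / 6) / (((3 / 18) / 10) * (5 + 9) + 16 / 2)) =1255680/1729 = 726.25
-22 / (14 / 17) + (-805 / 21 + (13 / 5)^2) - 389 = -234826/525 = -447.29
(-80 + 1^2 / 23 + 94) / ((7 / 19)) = 6137/161 = 38.12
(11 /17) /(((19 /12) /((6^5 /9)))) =353.09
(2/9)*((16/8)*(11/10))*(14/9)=308/405 = 0.76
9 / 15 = 3/5 = 0.60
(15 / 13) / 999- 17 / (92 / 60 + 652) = -1054880/42437187 = -0.02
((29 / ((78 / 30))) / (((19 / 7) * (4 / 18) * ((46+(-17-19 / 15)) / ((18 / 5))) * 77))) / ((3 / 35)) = 411075/1130272 = 0.36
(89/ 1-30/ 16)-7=641/8 = 80.12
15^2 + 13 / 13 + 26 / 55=12456/55 = 226.47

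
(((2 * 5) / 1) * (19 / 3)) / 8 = 95/12 = 7.92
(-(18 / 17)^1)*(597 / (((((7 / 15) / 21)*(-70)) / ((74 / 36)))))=198801/238 = 835.30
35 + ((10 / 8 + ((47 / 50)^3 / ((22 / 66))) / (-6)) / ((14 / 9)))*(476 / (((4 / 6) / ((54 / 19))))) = 140487319/125000 = 1123.90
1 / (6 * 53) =1/318 = 0.00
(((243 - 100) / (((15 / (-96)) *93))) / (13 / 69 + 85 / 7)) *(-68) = 54.27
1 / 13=0.08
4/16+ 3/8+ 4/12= 23/24 = 0.96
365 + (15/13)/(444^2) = 311803445/854256 = 365.00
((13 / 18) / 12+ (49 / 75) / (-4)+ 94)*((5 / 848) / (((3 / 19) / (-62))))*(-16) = 298648327/85860 = 3478.32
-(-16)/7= 16/7 = 2.29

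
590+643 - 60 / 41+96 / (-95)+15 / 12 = 19191071/15580 = 1231.78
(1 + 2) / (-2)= -3/2 = -1.50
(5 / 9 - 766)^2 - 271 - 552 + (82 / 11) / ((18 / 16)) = 521314142/891 = 585088.82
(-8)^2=64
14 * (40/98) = 5.71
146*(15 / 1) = 2190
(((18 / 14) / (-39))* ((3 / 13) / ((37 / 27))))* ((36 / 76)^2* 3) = -59049/15801331 = 0.00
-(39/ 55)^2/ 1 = -1521/3025 = -0.50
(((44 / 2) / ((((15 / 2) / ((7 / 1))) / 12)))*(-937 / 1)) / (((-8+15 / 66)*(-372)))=-6349112/79515 = -79.85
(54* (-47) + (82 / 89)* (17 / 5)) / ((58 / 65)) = -7332104/2581 = -2840.80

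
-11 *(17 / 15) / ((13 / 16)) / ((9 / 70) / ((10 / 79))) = -418880/27729 = -15.11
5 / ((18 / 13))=65/18 = 3.61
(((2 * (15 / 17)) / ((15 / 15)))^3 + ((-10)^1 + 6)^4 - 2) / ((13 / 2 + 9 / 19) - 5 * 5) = -48446276/3365405 = -14.40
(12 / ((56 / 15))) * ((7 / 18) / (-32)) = -5/128 = -0.04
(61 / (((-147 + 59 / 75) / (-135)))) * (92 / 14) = 14205375/38381 = 370.11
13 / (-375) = -13/375 = -0.03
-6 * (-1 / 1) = 6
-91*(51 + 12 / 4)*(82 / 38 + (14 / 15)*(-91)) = 38642058/95 = 406758.51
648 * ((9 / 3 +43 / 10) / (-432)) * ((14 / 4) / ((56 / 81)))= -17739/320 = -55.43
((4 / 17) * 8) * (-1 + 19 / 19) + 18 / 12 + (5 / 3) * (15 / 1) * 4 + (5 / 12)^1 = 101.92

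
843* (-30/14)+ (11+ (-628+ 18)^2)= 2592132/7 = 370304.57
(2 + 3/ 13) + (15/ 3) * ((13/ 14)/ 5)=575/182 = 3.16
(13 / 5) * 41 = 533/5 = 106.60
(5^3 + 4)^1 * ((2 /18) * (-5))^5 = -6.83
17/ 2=8.50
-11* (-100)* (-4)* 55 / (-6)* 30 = 1210000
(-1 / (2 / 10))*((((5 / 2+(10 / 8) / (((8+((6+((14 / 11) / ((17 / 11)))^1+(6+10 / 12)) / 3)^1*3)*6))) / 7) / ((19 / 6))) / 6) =-110875/1175188 = -0.09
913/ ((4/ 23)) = 20999/4 = 5249.75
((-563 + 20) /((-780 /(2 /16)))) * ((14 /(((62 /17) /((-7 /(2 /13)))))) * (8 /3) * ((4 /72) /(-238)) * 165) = 13937/8928 = 1.56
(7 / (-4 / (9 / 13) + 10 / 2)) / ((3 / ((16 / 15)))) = -16/5 = -3.20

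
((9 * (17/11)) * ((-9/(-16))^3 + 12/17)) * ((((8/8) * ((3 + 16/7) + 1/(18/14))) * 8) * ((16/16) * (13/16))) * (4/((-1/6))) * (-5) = 208385775/3584 = 58143.35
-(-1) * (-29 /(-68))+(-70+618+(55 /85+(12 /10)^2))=935873/1700 = 550.51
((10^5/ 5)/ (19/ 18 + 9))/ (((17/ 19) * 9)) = 760000/3077 = 246.99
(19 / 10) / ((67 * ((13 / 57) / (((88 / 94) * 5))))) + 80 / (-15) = -583514/122811 = -4.75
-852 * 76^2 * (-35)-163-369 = 172239788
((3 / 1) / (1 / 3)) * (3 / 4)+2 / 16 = 55/8 = 6.88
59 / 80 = 0.74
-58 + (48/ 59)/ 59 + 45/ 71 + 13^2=27593814/247151 = 111.65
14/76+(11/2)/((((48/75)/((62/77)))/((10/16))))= 76761/17024 = 4.51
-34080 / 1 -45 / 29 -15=-988800/29 = -34096.55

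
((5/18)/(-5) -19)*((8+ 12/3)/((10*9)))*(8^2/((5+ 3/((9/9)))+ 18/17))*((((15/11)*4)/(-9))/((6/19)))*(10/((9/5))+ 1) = 59762752/264627 = 225.84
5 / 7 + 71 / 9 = 542/63 = 8.60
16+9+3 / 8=203/8 = 25.38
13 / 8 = 1.62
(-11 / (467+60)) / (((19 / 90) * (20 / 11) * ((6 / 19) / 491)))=-178233/2108 = -84.55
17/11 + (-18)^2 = 3581/11 = 325.55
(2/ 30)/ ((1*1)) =1/15 = 0.07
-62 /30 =-2.07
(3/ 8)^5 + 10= 327923/32768 = 10.01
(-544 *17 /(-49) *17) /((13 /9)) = 2221.26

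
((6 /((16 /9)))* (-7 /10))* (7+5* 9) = -2457/20 = -122.85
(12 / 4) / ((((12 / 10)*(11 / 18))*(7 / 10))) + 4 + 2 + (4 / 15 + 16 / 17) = 256276/19635 = 13.05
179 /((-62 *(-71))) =179/4402 = 0.04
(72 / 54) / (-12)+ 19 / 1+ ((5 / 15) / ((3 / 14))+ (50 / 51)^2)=55676/2601 = 21.41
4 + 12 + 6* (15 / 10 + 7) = 67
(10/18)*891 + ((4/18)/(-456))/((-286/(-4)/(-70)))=36312740/73359 = 495.00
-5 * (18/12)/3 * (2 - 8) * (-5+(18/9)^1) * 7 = -315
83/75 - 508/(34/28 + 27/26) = -690017/3075 = -224.40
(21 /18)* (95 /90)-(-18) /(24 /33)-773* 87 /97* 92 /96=-13376593/20952 = -638.44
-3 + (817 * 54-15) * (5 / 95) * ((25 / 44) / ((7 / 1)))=1085019/5852 = 185.41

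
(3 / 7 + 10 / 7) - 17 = -106/7 = -15.14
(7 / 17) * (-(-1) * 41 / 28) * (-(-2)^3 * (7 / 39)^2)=4018/25857 = 0.16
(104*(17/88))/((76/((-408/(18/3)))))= -3757/209 = -17.98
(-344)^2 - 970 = 117366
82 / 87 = 0.94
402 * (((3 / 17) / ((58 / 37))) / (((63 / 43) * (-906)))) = -106597/3126606 = -0.03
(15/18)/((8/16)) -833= -2494/3 = -831.33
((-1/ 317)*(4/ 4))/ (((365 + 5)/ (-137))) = 137/117290 = 0.00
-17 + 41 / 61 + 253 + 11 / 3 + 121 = 66125/183 = 361.34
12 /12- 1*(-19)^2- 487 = -847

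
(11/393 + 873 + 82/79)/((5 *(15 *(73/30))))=54274252/11332155 = 4.79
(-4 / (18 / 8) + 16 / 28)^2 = 5776/3969 = 1.46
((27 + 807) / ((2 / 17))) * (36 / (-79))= -255204/79 = -3230.43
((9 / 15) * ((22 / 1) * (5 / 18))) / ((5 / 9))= 33/5 = 6.60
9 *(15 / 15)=9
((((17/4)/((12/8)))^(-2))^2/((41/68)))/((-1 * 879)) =-1728/59019869 = 0.00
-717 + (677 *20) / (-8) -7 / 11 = -53023/22 = -2410.14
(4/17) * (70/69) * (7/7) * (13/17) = 3640/19941 = 0.18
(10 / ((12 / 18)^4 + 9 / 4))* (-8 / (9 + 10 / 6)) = -2430/793 = -3.06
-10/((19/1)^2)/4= -5/722 = -0.01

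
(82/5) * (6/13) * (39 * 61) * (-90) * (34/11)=-55102032/11 = -5009275.64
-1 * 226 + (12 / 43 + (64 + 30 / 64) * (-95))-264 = -9101211/1376 = -6614.25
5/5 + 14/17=1.82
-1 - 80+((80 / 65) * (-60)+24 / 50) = -50169/325 = -154.37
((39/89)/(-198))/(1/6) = -13/979 = -0.01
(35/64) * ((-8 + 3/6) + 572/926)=-223055/59264 = -3.76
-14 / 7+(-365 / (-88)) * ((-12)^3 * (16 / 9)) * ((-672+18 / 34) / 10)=159992266/187 = 855573.61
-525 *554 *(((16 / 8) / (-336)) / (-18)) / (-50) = 1.92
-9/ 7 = -1.29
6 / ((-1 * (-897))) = 2/299 = 0.01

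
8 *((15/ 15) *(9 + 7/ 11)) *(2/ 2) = 848/11 = 77.09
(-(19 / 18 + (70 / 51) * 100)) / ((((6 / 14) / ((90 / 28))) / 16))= -846460/51 = -16597.25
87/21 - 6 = -13/7 = -1.86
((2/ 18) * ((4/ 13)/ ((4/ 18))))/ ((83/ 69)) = 138/1079 = 0.13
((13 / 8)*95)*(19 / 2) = 23465/16 = 1466.56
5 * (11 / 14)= 3.93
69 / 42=1.64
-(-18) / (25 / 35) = 126/5 = 25.20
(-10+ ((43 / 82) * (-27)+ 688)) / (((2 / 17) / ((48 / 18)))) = 616930/41 = 15047.07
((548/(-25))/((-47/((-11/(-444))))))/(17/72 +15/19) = 687192/60995425 = 0.01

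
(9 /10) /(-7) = -9/70 = -0.13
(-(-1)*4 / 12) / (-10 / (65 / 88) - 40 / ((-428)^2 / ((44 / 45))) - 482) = -446511/663790408 = 0.00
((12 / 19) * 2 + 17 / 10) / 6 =563/1140 = 0.49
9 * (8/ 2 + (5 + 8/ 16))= 171/2 = 85.50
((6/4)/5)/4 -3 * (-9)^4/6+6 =-130977/40 = -3274.42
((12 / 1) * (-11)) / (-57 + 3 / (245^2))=2.32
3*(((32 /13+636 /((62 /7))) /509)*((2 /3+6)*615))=368139000/205127 = 1794.69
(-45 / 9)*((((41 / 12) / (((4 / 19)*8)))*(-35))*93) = 4226075/128 = 33016.21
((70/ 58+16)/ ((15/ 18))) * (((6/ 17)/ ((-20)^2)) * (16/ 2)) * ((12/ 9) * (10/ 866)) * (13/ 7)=155688/37357075 = 0.00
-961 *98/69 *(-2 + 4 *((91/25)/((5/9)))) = -284982628/8625 = -33041.46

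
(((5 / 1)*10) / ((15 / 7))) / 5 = 14/3 = 4.67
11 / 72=0.15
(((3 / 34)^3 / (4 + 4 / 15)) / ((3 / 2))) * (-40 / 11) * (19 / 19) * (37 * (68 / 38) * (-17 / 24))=8325/454784 = 0.02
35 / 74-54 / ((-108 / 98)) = 3661/74 = 49.47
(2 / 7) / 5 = 2/35 = 0.06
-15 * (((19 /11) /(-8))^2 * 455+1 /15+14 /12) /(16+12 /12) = -2607089/131648 = -19.80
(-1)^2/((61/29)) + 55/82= 5733/5002 = 1.15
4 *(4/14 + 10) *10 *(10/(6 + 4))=2880/7 = 411.43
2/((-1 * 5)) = -2/5 = -0.40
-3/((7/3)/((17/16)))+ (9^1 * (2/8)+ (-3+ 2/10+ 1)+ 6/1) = 2847/560 = 5.08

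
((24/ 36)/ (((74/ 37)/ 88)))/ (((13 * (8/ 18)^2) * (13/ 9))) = 2673/338 = 7.91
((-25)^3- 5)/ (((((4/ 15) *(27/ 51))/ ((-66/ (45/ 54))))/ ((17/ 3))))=49687770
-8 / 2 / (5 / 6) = -24/5 = -4.80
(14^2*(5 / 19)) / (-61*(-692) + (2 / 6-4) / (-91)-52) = 267540/218684129 = 0.00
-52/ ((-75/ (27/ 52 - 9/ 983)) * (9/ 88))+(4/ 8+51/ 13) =15106711/1916850 = 7.88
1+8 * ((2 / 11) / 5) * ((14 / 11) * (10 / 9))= 1537/1089 = 1.41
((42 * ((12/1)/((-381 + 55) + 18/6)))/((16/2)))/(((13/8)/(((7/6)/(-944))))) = 147/990964 = 0.00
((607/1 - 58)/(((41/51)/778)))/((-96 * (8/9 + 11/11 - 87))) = 32674833/502496 = 65.03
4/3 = 1.33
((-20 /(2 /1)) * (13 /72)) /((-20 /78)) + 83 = 2161/24 = 90.04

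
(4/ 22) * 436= 79.27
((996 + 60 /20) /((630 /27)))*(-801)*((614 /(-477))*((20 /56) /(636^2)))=9098559/233439136 = 0.04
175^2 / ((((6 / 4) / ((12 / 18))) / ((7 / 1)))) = 857500/9 = 95277.78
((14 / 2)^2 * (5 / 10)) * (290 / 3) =7105/3 = 2368.33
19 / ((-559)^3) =-19/174676879 = 0.00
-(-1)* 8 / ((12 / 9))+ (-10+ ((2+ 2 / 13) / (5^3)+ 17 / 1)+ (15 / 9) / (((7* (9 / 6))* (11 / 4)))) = 14724029/1126125 = 13.07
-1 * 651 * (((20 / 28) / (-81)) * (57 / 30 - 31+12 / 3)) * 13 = -101153/54 = -1873.20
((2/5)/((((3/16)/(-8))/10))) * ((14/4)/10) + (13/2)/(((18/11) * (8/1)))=-85301/1440 = -59.24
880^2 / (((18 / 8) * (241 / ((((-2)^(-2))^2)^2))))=12100/2169 = 5.58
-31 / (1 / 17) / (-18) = 527/18 = 29.28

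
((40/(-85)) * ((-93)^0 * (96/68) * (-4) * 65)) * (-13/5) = -129792/289 = -449.11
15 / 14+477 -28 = 6301/14 = 450.07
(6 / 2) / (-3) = -1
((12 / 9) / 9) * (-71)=-284/27 = -10.52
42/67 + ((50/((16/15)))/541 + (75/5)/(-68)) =2429907/4929592 = 0.49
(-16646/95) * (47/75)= -782362/7125 = -109.81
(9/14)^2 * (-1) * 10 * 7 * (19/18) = -855/28 = -30.54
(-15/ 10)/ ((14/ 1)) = -3/28 = -0.11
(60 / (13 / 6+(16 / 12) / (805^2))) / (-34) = -12960500/15912629 = -0.81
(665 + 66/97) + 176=81643/97 = 841.68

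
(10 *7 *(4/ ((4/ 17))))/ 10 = 119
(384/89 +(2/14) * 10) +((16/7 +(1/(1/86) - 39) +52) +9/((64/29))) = 4430059/39872 = 111.11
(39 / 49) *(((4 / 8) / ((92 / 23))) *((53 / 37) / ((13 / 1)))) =159/14504 = 0.01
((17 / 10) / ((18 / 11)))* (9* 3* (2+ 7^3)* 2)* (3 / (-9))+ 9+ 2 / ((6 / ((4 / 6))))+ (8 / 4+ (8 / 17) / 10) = -9853553/1530 = -6440.23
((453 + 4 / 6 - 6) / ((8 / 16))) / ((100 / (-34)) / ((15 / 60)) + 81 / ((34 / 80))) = 22831/4560 = 5.01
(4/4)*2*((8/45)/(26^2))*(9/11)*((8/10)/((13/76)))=1216/604175 = 0.00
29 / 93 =0.31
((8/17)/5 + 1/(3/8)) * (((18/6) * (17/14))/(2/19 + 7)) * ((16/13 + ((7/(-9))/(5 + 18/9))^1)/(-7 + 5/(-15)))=-0.22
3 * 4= 12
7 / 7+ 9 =10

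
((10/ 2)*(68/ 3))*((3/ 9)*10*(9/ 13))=3400/13 = 261.54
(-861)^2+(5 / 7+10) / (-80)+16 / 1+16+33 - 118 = 83022001/112 = 741267.87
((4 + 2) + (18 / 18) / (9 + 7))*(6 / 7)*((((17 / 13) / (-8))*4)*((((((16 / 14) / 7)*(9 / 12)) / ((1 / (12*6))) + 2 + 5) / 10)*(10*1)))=-53.74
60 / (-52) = -15/13 = -1.15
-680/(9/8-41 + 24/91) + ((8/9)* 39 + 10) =5349278/86511 = 61.83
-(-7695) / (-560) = -1539/112 = -13.74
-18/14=-1.29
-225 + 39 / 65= -1122/5 = -224.40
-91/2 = -45.50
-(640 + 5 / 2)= -1285/2 = -642.50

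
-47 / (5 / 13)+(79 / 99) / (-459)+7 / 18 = -55352977/454410 = -121.81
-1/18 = -0.06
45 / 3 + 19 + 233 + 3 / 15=1336/5 = 267.20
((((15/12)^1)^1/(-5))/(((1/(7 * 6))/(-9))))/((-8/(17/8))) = -3213/128 = -25.10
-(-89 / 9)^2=-97.79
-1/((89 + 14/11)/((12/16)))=-11/1324 = -0.01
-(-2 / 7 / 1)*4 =8/7 = 1.14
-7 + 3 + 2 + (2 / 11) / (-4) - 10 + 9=-67/22 = -3.05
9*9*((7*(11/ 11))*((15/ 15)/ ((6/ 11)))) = 2079/2 = 1039.50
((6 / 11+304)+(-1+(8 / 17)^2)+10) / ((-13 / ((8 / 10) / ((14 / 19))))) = -1082962/41327 = -26.20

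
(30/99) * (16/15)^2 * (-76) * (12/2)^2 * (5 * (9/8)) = -5306.18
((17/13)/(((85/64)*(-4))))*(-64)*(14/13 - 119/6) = -749056/2535 = -295.49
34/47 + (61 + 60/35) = 20871/329 = 63.44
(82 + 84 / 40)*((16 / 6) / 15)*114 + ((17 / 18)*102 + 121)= 48044/25 = 1921.76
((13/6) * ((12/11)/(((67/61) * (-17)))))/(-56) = 793/350812 = 0.00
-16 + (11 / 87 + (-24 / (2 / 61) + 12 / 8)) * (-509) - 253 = 64639459/174 = 371491.14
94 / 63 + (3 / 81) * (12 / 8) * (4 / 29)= 2740/1827 = 1.50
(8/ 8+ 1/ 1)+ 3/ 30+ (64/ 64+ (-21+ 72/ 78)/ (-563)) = 229499/73190 = 3.14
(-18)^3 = -5832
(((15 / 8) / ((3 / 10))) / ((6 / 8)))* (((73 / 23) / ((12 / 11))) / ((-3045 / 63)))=-4015/8004 = -0.50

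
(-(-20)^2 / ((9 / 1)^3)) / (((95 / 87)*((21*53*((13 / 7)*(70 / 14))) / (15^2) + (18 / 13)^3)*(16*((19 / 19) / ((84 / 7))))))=-6371300/821422269 = -0.01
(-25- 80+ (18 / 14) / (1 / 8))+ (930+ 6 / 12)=11701/14 = 835.79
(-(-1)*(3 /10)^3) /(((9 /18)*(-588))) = -9/98000 = 0.00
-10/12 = -5/6 = -0.83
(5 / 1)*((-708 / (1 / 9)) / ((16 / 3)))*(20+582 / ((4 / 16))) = -14026365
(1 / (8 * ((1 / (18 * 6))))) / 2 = 27/4 = 6.75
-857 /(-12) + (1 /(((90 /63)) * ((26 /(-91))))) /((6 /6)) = 2069/30 = 68.97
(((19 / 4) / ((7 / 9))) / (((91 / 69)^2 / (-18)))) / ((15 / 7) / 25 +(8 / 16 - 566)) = 12211965/109251233 = 0.11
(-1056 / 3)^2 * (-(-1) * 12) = 1486848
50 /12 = 25/6 = 4.17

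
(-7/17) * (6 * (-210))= 518.82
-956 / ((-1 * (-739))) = -956/739 = -1.29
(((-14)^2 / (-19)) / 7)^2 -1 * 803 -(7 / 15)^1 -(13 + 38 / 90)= -2647016/3249 = -814.72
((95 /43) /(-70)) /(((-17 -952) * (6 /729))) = 81/20468 = 0.00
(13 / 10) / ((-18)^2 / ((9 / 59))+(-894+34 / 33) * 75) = -11/548720 = 0.00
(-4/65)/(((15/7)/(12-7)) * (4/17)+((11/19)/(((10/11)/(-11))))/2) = 36176/1999777 = 0.02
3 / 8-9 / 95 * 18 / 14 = 1347/5320 = 0.25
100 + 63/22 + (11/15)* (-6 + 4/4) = 6547/66 = 99.20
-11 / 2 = -5.50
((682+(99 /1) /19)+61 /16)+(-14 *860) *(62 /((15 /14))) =-634773563/912 = -696023.64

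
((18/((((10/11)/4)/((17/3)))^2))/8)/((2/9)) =314721/50 = 6294.42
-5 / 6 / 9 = -5/54 = -0.09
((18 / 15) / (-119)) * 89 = -534/595 = -0.90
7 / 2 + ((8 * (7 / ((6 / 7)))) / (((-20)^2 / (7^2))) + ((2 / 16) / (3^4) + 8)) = 315979/16200 = 19.50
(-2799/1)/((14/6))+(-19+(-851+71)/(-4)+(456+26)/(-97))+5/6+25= -1002.71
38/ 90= 19/45 = 0.42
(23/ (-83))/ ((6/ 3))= -23/166 = -0.14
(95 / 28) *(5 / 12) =475/336 = 1.41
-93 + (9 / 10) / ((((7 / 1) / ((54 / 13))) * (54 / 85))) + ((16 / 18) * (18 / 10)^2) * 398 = 4796067/4550 = 1054.08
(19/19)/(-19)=-1/19 = -0.05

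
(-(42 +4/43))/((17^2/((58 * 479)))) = -50285420/12427 = -4046.46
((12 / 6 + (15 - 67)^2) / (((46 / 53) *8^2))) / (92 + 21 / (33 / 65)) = 262933/719808 = 0.37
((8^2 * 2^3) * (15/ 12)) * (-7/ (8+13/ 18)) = -80640/157 = -513.63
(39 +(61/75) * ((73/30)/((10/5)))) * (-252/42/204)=-179953/153000 = -1.18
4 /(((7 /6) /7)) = 24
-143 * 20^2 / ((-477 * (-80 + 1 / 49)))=-2802800/1869363 = -1.50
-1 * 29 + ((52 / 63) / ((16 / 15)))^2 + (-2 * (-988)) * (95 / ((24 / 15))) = 827644801/7056 = 117296.60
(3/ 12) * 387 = 96.75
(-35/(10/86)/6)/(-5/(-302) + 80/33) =-71423/3475 = -20.55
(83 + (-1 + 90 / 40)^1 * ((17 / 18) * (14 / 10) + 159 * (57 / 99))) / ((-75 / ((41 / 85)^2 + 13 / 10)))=-8216537/2019600 = -4.07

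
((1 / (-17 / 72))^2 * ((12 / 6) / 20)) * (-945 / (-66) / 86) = 40824/136697 = 0.30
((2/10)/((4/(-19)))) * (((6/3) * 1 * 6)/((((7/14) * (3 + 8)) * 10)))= -57/275 = -0.21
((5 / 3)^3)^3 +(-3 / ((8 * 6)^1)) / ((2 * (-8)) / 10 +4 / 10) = 62532805/629856 = 99.28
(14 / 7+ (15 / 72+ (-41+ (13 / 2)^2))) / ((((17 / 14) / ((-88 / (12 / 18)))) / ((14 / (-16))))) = 44737/136 = 328.95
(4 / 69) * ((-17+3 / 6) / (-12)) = 11/138 = 0.08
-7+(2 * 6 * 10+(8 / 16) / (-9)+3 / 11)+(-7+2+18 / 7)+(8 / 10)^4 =96325441/866250 = 111.20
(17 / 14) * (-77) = -187/2 = -93.50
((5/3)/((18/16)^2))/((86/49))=0.75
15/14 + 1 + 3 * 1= 71/14 = 5.07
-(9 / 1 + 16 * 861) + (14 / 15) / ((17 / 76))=-3514111/255 = -13780.83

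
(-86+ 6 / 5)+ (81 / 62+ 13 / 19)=-487747/5890 = -82.81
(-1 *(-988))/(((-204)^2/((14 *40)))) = 34580/2601 = 13.29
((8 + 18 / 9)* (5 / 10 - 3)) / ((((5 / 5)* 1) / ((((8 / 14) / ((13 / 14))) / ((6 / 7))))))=-700/39 = -17.95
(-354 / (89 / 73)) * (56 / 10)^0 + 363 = 6465/89 = 72.64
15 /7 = 2.14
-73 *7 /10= -511/10 = -51.10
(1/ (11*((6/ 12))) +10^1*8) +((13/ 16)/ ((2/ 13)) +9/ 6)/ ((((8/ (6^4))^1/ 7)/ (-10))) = -6760089/88 = -76819.19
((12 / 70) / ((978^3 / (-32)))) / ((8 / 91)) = -13/194883615 = 0.00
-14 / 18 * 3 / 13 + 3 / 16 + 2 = 1253/624 = 2.01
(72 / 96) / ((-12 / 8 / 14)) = -7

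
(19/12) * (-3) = -19/4 = -4.75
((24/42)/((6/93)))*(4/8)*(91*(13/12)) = 5239/12 = 436.58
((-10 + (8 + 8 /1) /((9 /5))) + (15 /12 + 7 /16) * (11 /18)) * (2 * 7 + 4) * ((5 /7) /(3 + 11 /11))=-115/448 = -0.26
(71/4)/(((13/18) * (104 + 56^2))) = 71/9360 = 0.01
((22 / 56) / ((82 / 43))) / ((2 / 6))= 1419/2296 = 0.62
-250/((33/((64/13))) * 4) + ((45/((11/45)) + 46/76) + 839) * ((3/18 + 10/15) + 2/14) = 225945365/228228 = 990.00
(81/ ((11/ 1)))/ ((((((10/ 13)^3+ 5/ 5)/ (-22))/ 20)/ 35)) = -249139800/3197 = -77929.25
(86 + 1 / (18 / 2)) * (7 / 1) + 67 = 6028/9 = 669.78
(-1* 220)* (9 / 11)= -180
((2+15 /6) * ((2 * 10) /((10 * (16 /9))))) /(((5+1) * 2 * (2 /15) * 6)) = 135/256 = 0.53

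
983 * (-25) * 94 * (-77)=177873850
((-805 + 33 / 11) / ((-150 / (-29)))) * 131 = -1523399/75 = -20311.99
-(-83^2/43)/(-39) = -6889/1677 = -4.11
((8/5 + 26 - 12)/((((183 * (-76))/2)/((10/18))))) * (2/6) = -13/31293 = 0.00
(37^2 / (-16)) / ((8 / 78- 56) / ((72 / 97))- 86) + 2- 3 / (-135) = 104059891/40765320 = 2.55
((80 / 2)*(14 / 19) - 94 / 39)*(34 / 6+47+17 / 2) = 3679909/2223 = 1655.38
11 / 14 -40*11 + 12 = -5981/14 = -427.21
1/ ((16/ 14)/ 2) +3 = 19/4 = 4.75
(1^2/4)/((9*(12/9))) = 0.02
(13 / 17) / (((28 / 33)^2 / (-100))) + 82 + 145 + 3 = 412435/3332 = 123.78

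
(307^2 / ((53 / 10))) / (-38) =-471245/1007 = -467.97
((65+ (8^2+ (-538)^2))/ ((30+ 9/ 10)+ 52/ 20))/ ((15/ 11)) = 6370606/1005 = 6338.91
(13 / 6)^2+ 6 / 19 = 3427/684 = 5.01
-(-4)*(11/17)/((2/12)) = 264/17 = 15.53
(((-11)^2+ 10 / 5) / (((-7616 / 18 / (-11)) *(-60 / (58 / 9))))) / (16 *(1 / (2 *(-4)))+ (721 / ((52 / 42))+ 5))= -170027/289769760 = 0.00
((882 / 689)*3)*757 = 2003022/689 = 2907.14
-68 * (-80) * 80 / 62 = 7019.35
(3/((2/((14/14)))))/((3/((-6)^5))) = -3888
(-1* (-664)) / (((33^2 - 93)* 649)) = 2/1947 = 0.00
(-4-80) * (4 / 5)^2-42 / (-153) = -68194/1275 = -53.49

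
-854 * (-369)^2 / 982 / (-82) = 1418067/982 = 1444.06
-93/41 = -2.27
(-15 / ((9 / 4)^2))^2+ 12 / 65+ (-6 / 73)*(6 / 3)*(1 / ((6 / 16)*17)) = 525595948/58804785 = 8.94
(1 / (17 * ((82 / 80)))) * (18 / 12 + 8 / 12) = 260/2091 = 0.12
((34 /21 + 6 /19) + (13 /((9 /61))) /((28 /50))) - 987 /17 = 4119341/40698 = 101.22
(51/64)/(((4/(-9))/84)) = -9639/64 = -150.61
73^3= 389017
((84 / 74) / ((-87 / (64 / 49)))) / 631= -128/4739441 = 0.00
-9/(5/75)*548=-73980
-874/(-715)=874/715 = 1.22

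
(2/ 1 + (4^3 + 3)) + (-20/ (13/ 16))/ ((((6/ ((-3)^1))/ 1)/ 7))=2017/13 = 155.15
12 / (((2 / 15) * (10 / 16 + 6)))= 720/53 = 13.58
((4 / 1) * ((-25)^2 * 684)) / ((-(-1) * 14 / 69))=58995000/7 = 8427857.14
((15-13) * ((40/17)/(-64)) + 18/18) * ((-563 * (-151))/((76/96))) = 32134914/323 = 99488.90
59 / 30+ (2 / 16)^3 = 1.97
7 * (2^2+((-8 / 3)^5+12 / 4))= -217469/243 = -894.93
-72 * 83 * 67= -400392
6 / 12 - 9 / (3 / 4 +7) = -41/62 = -0.66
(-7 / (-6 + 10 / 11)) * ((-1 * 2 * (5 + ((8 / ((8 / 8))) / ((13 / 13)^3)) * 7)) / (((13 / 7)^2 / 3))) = -98637/676 = -145.91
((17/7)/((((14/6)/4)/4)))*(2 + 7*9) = 53040/49 = 1082.45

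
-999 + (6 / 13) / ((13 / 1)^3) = -28532433/28561 = -999.00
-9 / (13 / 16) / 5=-144/65 = -2.22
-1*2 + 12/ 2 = 4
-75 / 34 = -2.21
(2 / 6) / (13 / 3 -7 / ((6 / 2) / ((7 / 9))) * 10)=-9/373 = -0.02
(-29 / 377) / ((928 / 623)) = -623/12064 = -0.05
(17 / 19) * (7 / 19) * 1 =119/361 = 0.33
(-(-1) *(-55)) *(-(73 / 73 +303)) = 16720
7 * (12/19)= 84/19 = 4.42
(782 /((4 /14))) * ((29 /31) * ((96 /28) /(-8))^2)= 102051/217 = 470.28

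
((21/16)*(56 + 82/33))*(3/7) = 32.90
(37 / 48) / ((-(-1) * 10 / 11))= 407/480 = 0.85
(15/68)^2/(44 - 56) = -75/18496 = 0.00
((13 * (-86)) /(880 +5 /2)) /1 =-2236/1765 = -1.27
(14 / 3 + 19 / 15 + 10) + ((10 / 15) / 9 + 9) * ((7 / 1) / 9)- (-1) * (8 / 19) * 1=540466/23085 = 23.41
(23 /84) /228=23/19152 = 0.00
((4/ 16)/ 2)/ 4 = 1/32 = 0.03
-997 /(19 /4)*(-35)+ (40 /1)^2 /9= 1286620/171 = 7524.09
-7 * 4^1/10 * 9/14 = -9/5 = -1.80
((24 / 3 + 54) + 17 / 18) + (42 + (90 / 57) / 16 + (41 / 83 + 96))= 22883329/113544 = 201.54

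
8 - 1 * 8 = 0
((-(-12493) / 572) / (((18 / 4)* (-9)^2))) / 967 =961/15508746 = 0.00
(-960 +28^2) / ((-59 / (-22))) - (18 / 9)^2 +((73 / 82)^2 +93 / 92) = -67.82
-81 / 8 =-10.12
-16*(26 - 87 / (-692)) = -72316/173 = -418.01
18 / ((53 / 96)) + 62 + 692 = 41690/53 = 786.60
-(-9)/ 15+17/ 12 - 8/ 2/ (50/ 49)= -1.90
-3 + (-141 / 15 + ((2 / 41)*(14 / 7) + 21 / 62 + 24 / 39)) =-1875087/165230 = -11.35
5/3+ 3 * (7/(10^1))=113/30 = 3.77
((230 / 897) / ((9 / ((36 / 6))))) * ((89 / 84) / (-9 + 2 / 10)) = -2225/108108 = -0.02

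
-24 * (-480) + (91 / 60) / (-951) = 657331109/57060 = 11520.00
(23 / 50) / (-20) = -23/1000 = -0.02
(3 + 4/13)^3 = 79507/2197 = 36.19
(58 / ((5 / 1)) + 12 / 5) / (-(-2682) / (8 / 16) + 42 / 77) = 11/4215 = 0.00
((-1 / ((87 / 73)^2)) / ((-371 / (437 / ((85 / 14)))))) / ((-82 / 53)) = -2328773/26377965 = -0.09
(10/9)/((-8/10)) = -25/18 = -1.39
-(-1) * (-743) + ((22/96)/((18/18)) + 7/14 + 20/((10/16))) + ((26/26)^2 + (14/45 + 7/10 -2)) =-511387/720 = -710.26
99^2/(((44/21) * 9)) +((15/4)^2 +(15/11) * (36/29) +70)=605.51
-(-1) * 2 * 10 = 20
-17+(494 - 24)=453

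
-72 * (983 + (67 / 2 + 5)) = -73548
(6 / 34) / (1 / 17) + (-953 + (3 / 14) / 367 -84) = -5312689/5138 = -1034.00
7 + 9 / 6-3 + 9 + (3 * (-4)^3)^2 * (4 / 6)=49181/2 = 24590.50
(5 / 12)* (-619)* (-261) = 269265/4 = 67316.25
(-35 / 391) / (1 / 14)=-490/391 = -1.25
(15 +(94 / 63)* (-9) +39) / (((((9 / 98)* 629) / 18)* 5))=7952/3145 = 2.53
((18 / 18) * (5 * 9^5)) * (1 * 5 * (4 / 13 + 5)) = 101859525/13 = 7835348.08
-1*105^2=-11025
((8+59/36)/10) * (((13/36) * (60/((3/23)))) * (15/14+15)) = 2593825/1008 = 2573.24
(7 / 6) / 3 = 7/18 = 0.39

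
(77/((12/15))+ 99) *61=47641/4 = 11910.25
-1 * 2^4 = -16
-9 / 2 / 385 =-9/770 = -0.01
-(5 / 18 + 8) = -149/18 = -8.28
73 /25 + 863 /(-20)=-4023/100 = -40.23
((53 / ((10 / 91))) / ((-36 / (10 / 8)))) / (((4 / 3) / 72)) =-14469/16 = -904.31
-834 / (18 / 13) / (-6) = 1807/18 = 100.39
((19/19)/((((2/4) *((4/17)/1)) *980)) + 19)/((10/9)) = 17.11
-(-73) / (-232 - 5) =-73/237 = -0.31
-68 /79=-0.86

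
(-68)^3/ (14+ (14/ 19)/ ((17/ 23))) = -25390384/1211 = -20966.46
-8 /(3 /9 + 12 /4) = -12/5 = -2.40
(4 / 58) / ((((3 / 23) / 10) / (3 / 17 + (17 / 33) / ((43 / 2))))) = 2224100/2098701 = 1.06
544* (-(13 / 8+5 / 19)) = -19516/19 = -1027.16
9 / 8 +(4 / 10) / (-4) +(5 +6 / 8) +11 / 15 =901/120 = 7.51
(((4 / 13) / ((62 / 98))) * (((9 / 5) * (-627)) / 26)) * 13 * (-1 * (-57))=-31521798/2015 = -15643.57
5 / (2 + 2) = 5/4 = 1.25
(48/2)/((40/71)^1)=213/5 = 42.60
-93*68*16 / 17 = -5952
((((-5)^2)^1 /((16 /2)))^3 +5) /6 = 18185/3072 = 5.92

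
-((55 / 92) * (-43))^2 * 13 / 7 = -72711925/59248 = -1227.25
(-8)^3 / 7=-512/7 = -73.14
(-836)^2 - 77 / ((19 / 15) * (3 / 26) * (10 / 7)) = 13272017/19 = 698527.21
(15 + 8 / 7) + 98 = 799/7 = 114.14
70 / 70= 1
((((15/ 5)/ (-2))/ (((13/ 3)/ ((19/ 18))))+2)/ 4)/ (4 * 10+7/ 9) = 0.01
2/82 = 1/41 = 0.02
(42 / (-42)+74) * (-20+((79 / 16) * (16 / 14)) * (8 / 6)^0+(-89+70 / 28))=-51538/7 = -7362.57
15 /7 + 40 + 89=918/7 = 131.14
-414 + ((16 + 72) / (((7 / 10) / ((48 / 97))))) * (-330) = -14220306/679 = -20943.01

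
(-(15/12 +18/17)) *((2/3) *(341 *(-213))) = 3801127/34 = 111797.85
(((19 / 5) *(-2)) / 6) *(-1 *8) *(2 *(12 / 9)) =1216/45 = 27.02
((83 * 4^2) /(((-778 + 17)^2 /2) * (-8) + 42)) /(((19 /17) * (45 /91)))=-1027208/990278955 = 0.00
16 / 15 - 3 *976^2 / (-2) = 21432976/15 = 1428865.07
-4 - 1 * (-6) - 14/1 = -12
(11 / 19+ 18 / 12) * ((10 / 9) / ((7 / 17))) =6715/1197 = 5.61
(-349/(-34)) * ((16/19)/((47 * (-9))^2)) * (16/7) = 44672/404558469 = 0.00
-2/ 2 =-1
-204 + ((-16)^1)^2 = 52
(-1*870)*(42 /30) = -1218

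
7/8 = 0.88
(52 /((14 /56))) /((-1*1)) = -208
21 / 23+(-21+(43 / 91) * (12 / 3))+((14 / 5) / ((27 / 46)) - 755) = -217122743/282555 = -768.43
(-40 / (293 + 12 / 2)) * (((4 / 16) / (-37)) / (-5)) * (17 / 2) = -17/11063 = 0.00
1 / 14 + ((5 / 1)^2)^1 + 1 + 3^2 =491/14 = 35.07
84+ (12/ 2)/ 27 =758/9 = 84.22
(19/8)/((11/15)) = 285/88 = 3.24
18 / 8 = 9/4 = 2.25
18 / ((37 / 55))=990/37 = 26.76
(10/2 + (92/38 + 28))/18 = 673/342 = 1.97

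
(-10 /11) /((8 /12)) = -15/11 = -1.36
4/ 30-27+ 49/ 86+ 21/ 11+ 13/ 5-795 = -11590219/14190 = -816.79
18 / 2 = 9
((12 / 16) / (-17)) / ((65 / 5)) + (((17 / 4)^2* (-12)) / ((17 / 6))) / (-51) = 1323/884 = 1.50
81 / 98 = 0.83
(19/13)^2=361/169 = 2.14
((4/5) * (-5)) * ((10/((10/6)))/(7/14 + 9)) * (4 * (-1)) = 192/19 = 10.11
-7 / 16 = -0.44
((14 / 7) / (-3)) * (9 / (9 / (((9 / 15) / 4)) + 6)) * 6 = -6/11 = -0.55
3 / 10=0.30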